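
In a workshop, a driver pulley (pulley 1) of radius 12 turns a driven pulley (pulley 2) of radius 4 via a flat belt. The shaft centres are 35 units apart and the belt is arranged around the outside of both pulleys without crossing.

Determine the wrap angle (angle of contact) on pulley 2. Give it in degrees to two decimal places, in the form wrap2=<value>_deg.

wrap2=153.57_deg

open belt: β = asin((r2−r1)/C) = asin(-8/35) = -13.2130°
wrap1 = π − 2β = 206.4260°
wrap2 = π + 2β = 153.5740°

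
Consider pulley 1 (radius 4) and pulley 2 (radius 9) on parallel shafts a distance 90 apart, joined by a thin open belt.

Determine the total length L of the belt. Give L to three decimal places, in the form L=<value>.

open belt: β = asin((r2−r1)/C) = asin(5/90) = 3.1847°
wrap1 = π − 2β = 173.6305°
wrap2 = π + 2β = 186.3695°
tangent length = C·cosβ = 89.8610
L = r1·wrap1 + r2·wrap2 + 2·C·cosβ = 4·3.0304 + 9·3.2528 + 2·89.8610 = 221.1186

L=221.119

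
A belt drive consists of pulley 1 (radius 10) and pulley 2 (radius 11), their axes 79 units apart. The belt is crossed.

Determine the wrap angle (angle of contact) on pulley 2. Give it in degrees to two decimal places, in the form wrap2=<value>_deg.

crossed belt: β = asin((r1+r2)/C) = asin(21/79) = 15.4158°
wrap1 = wrap2 = π + 2β = 210.8317°

wrap2=210.83_deg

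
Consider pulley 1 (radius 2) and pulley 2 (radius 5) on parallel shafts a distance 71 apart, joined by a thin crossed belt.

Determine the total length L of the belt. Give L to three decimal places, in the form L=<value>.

crossed belt: β = asin((r1+r2)/C) = asin(7/71) = 5.6581°
wrap1 = wrap2 = π + 2β = 191.3161°
tangent length = C·cosβ = 70.6541
L = (r1+r2)·wrap + 2·C·cosβ = 7·3.3391 + 2·70.6541 = 164.6819

L=164.682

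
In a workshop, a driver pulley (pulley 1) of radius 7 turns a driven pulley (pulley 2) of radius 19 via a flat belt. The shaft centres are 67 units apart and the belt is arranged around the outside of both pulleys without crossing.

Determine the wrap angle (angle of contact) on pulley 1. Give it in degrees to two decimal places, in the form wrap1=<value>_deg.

open belt: β = asin((r2−r1)/C) = asin(12/67) = 10.3176°
wrap1 = π − 2β = 159.3648°
wrap2 = π + 2β = 200.6352°

wrap1=159.36_deg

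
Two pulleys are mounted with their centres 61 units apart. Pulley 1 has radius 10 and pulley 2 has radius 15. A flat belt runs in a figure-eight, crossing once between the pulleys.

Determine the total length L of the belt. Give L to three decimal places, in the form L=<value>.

crossed belt: β = asin((r1+r2)/C) = asin(25/61) = 24.1945°
wrap1 = wrap2 = π + 2β = 228.3891°
tangent length = C·cosβ = 55.6417
L = (r1+r2)·wrap + 2·C·cosβ = 25·3.9861 + 2·55.6417 = 210.9370

L=210.937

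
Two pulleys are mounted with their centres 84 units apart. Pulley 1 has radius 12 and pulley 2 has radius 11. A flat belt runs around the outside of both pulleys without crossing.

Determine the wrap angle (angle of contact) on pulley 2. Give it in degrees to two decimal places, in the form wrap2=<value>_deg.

wrap2=178.64_deg

open belt: β = asin((r2−r1)/C) = asin(-1/84) = -0.6821°
wrap1 = π − 2β = 181.3642°
wrap2 = π + 2β = 178.6358°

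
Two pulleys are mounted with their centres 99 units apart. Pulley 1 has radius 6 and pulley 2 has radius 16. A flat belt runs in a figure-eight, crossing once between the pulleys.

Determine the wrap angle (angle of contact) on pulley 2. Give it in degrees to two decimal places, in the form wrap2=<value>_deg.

crossed belt: β = asin((r1+r2)/C) = asin(22/99) = 12.8396°
wrap1 = wrap2 = π + 2β = 205.6792°

wrap2=205.68_deg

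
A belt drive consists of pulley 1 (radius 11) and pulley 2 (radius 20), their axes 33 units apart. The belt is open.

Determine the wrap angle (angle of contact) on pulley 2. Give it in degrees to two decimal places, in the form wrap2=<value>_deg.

open belt: β = asin((r2−r1)/C) = asin(9/33) = 15.8266°
wrap1 = π − 2β = 148.3468°
wrap2 = π + 2β = 211.6532°

wrap2=211.65_deg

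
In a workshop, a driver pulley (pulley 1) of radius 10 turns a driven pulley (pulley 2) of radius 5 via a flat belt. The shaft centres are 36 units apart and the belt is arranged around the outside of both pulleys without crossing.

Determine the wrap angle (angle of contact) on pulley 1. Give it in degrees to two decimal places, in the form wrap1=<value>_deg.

wrap1=195.97_deg

open belt: β = asin((r2−r1)/C) = asin(-5/36) = -7.9836°
wrap1 = π − 2β = 195.9671°
wrap2 = π + 2β = 164.0329°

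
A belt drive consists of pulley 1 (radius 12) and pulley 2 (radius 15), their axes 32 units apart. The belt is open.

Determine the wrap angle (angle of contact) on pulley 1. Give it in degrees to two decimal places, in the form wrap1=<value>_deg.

wrap1=169.24_deg

open belt: β = asin((r2−r1)/C) = asin(3/32) = 5.3794°
wrap1 = π − 2β = 169.2412°
wrap2 = π + 2β = 190.7588°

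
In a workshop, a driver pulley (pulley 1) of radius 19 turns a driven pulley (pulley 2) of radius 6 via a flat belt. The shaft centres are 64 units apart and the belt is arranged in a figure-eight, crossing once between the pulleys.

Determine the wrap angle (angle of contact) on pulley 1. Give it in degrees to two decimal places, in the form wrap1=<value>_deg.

wrap1=225.99_deg

crossed belt: β = asin((r1+r2)/C) = asin(25/64) = 22.9934°
wrap1 = wrap2 = π + 2β = 225.9868°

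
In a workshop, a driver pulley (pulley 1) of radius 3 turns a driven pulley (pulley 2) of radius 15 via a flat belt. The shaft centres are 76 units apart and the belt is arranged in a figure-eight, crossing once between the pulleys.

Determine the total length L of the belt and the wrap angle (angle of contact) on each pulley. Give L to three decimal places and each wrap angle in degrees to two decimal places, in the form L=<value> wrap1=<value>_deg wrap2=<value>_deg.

crossed belt: β = asin((r1+r2)/C) = asin(18/76) = 13.7002°
wrap1 = wrap2 = π + 2β = 207.4005°
tangent length = C·cosβ = 73.8377
L = (r1+r2)·wrap + 2·C·cosβ = 18·3.6198 + 2·73.8377 = 212.8321

L=212.832 wrap1=207.40_deg wrap2=207.40_deg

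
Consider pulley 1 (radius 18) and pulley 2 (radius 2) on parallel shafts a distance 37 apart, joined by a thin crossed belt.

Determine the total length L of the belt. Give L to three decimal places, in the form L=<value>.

crossed belt: β = asin((r1+r2)/C) = asin(20/37) = 32.7204°
wrap1 = wrap2 = π + 2β = 245.4409°
tangent length = C·cosβ = 31.1288
L = (r1+r2)·wrap + 2·C·cosβ = 20·4.2838 + 2·31.1288 = 147.9326

L=147.933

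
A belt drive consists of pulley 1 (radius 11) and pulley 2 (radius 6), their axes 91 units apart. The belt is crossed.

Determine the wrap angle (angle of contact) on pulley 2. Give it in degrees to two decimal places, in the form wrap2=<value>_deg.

wrap2=201.53_deg

crossed belt: β = asin((r1+r2)/C) = asin(17/91) = 10.7669°
wrap1 = wrap2 = π + 2β = 201.5337°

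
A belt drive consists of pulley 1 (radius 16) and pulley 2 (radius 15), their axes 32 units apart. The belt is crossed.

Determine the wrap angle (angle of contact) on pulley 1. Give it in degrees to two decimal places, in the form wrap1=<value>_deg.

wrap1=331.28_deg

crossed belt: β = asin((r1+r2)/C) = asin(31/32) = 75.6385°
wrap1 = wrap2 = π + 2β = 331.2770°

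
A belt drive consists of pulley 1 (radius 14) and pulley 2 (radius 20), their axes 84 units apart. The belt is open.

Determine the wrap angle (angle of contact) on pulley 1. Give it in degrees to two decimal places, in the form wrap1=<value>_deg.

wrap1=171.81_deg

open belt: β = asin((r2−r1)/C) = asin(6/84) = 4.0960°
wrap1 = π − 2β = 171.8079°
wrap2 = π + 2β = 188.1921°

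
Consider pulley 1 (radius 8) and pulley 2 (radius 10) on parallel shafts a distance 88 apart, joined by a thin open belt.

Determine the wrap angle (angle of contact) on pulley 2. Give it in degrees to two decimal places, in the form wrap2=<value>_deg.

wrap2=182.60_deg

open belt: β = asin((r2−r1)/C) = asin(2/88) = 1.3023°
wrap1 = π − 2β = 177.3954°
wrap2 = π + 2β = 182.6046°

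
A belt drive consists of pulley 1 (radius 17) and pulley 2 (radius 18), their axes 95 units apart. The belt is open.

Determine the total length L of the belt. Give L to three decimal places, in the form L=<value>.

open belt: β = asin((r2−r1)/C) = asin(1/95) = 0.6031°
wrap1 = π − 2β = 178.7938°
wrap2 = π + 2β = 181.2062°
tangent length = C·cosβ = 94.9947
L = r1·wrap1 + r2·wrap2 + 2·C·cosβ = 17·3.1205 + 18·3.1626 + 2·94.9947 = 299.9663

L=299.966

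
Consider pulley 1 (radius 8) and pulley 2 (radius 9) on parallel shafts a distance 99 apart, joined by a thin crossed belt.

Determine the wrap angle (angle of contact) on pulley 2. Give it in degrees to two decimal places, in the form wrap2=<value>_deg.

wrap2=199.78_deg

crossed belt: β = asin((r1+r2)/C) = asin(17/99) = 9.8877°
wrap1 = wrap2 = π + 2β = 199.7753°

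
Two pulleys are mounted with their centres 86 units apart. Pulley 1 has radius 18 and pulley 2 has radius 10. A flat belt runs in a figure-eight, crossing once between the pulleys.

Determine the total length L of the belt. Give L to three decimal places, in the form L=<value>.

crossed belt: β = asin((r1+r2)/C) = asin(28/86) = 19.0008°
wrap1 = wrap2 = π + 2β = 218.0016°
tangent length = C·cosβ = 81.3142
L = (r1+r2)·wrap + 2·C·cosβ = 28·3.8048 + 2·81.3142 = 269.1641

L=269.164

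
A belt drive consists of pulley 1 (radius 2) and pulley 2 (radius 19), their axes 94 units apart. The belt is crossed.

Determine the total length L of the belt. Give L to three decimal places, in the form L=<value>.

L=258.685

crossed belt: β = asin((r1+r2)/C) = asin(21/94) = 12.9091°
wrap1 = wrap2 = π + 2β = 205.8181°
tangent length = C·cosβ = 91.6242
L = (r1+r2)·wrap + 2·C·cosβ = 21·3.5922 + 2·91.6242 = 258.6847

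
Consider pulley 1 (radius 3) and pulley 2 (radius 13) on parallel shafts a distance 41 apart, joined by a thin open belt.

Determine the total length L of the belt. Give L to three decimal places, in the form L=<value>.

open belt: β = asin((r2−r1)/C) = asin(10/41) = 14.1170°
wrap1 = π − 2β = 151.7660°
wrap2 = π + 2β = 208.2340°
tangent length = C·cosβ = 39.7618
L = r1·wrap1 + r2·wrap2 + 2·C·cosβ = 3·2.6488 + 13·3.6344 + 2·39.7618 = 134.7168

L=134.717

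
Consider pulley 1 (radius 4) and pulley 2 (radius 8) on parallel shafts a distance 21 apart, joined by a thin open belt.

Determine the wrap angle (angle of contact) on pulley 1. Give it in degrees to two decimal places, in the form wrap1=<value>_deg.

open belt: β = asin((r2−r1)/C) = asin(4/21) = 10.9806°
wrap1 = π − 2β = 158.0388°
wrap2 = π + 2β = 201.9612°

wrap1=158.04_deg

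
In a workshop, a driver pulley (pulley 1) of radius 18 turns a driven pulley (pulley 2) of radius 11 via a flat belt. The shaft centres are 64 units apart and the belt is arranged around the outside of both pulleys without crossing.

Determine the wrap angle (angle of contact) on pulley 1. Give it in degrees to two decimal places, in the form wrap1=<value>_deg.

wrap1=192.56_deg

open belt: β = asin((r2−r1)/C) = asin(-7/64) = -6.2793°
wrap1 = π − 2β = 192.5586°
wrap2 = π + 2β = 167.4414°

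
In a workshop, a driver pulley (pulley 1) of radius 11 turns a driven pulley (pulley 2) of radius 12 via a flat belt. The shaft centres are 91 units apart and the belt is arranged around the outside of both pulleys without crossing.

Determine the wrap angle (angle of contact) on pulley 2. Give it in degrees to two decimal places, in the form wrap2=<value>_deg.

wrap2=181.26_deg

open belt: β = asin((r2−r1)/C) = asin(1/91) = 0.6296°
wrap1 = π − 2β = 178.7407°
wrap2 = π + 2β = 181.2593°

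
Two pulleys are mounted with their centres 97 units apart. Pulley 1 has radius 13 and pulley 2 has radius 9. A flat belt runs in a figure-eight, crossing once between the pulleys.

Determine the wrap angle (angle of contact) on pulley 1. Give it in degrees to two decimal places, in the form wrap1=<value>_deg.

wrap1=206.22_deg

crossed belt: β = asin((r1+r2)/C) = asin(22/97) = 13.1090°
wrap1 = wrap2 = π + 2β = 206.2180°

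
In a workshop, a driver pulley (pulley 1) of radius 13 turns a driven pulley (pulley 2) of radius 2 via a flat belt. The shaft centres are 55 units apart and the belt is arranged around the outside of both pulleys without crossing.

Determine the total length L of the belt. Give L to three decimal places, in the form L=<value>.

open belt: β = asin((r2−r1)/C) = asin(-11/55) = -11.5370°
wrap1 = π − 2β = 203.0739°
wrap2 = π + 2β = 156.9261°
tangent length = C·cosβ = 53.8888
L = r1·wrap1 + r2·wrap2 + 2·C·cosβ = 13·3.5443 + 2·2.7389 + 2·53.8888 = 159.3313

L=159.331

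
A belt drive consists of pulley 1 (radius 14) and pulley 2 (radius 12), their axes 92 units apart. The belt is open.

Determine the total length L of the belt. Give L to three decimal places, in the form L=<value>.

L=265.725

open belt: β = asin((r2−r1)/C) = asin(-2/92) = -1.2457°
wrap1 = π − 2β = 182.4913°
wrap2 = π + 2β = 177.5087°
tangent length = C·cosβ = 91.9783
L = r1·wrap1 + r2·wrap2 + 2·C·cosβ = 14·3.1851 + 12·3.0981 + 2·91.9783 = 265.7249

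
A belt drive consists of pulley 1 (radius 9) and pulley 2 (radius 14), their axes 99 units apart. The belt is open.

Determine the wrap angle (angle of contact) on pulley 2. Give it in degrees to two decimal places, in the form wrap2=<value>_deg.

open belt: β = asin((r2−r1)/C) = asin(5/99) = 2.8950°
wrap1 = π − 2β = 174.2101°
wrap2 = π + 2β = 185.7899°

wrap2=185.79_deg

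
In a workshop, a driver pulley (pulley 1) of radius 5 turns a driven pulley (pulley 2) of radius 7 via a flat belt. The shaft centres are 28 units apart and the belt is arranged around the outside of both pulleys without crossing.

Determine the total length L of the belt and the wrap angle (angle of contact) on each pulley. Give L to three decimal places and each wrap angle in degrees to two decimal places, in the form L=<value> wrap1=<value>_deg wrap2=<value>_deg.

L=93.842 wrap1=171.81_deg wrap2=188.19_deg

open belt: β = asin((r2−r1)/C) = asin(2/28) = 4.0960°
wrap1 = π − 2β = 171.8079°
wrap2 = π + 2β = 188.1921°
tangent length = C·cosβ = 27.9285
L = r1·wrap1 + r2·wrap2 + 2·C·cosβ = 5·2.9986 + 7·3.2846 + 2·27.9285 = 93.8420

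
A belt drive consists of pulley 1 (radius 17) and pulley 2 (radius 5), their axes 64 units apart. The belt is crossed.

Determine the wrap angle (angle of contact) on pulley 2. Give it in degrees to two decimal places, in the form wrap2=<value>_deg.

wrap2=220.21_deg

crossed belt: β = asin((r1+r2)/C) = asin(22/64) = 20.1055°
wrap1 = wrap2 = π + 2β = 220.2110°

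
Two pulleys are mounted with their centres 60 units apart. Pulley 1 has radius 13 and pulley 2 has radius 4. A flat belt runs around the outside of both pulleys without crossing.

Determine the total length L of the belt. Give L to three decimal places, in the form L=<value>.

open belt: β = asin((r2−r1)/C) = asin(-9/60) = -8.6269°
wrap1 = π − 2β = 197.2539°
wrap2 = π + 2β = 162.7461°
tangent length = C·cosβ = 59.3212
L = r1·wrap1 + r2·wrap2 + 2·C·cosβ = 13·3.4427 + 4·2.8405 + 2·59.3212 = 174.7596

L=174.760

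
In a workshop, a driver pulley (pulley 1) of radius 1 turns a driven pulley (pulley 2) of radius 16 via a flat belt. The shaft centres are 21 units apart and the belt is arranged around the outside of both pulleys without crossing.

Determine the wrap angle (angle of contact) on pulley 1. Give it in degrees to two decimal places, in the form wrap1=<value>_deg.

open belt: β = asin((r2−r1)/C) = asin(15/21) = 45.5847°
wrap1 = π − 2β = 88.8306°
wrap2 = π + 2β = 271.1694°

wrap1=88.83_deg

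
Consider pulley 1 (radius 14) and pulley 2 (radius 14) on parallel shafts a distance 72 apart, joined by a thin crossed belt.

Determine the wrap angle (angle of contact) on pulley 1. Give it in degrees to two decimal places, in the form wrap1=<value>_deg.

wrap1=225.77_deg

crossed belt: β = asin((r1+r2)/C) = asin(28/72) = 22.8854°
wrap1 = wrap2 = π + 2β = 225.7708°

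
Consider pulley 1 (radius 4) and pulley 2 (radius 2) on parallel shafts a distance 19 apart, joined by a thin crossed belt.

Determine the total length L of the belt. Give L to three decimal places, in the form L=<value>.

L=58.761

crossed belt: β = asin((r1+r2)/C) = asin(6/19) = 18.4085°
wrap1 = wrap2 = π + 2β = 216.8170°
tangent length = C·cosβ = 18.0278
L = (r1+r2)·wrap + 2·C·cosβ = 6·3.7842 + 2·18.0278 = 58.7605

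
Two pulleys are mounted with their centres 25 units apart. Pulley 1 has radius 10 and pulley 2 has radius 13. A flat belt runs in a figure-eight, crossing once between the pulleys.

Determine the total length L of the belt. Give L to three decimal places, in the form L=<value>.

crossed belt: β = asin((r1+r2)/C) = asin(23/25) = 66.9261°
wrap1 = wrap2 = π + 2β = 313.8522°
tangent length = C·cosβ = 9.7980
L = (r1+r2)·wrap + 2·C·cosβ = 23·5.4778 + 2·9.7980 = 145.5843

L=145.584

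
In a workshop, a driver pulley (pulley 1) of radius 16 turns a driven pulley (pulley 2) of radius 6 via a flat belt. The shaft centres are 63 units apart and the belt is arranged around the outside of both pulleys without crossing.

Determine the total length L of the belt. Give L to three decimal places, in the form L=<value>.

L=196.706

open belt: β = asin((r2−r1)/C) = asin(-10/63) = -9.1332°
wrap1 = π − 2β = 198.2664°
wrap2 = π + 2β = 161.7336°
tangent length = C·cosβ = 62.2013
L = r1·wrap1 + r2·wrap2 + 2·C·cosβ = 16·3.4604 + 6·2.8228 + 2·62.2013 = 196.7057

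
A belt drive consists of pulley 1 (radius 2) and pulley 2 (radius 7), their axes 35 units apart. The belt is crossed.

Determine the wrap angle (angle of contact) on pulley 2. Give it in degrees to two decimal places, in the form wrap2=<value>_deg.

wrap2=209.80_deg

crossed belt: β = asin((r1+r2)/C) = asin(9/35) = 14.9006°
wrap1 = wrap2 = π + 2β = 209.8012°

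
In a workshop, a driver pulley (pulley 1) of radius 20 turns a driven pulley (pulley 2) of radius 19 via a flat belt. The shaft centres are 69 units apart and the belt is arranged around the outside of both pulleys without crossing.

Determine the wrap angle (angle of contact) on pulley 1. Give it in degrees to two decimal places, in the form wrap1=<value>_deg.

open belt: β = asin((r2−r1)/C) = asin(-1/69) = -0.8304°
wrap1 = π − 2β = 181.6608°
wrap2 = π + 2β = 178.3392°

wrap1=181.66_deg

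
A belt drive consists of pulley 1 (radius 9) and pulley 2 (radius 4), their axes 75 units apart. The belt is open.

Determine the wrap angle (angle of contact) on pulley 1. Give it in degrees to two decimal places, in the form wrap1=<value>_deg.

open belt: β = asin((r2−r1)/C) = asin(-5/75) = -3.8226°
wrap1 = π − 2β = 187.6451°
wrap2 = π + 2β = 172.3549°

wrap1=187.65_deg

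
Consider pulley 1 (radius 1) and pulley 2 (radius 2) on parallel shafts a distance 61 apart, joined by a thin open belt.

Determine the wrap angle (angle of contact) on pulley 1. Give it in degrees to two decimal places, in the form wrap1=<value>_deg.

wrap1=178.12_deg

open belt: β = asin((r2−r1)/C) = asin(1/61) = 0.9393°
wrap1 = π − 2β = 178.1214°
wrap2 = π + 2β = 181.8786°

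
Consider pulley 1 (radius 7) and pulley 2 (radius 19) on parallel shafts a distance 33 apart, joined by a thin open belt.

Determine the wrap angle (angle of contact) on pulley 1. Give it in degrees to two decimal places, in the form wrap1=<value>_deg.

open belt: β = asin((r2−r1)/C) = asin(12/33) = 21.3237°
wrap1 = π − 2β = 137.3526°
wrap2 = π + 2β = 222.6474°

wrap1=137.35_deg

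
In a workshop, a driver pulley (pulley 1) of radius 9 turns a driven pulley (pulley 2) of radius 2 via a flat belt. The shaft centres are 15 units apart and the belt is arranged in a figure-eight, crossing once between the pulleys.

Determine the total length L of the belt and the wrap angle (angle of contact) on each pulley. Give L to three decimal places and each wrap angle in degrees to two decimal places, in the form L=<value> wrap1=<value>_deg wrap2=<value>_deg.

crossed belt: β = asin((r1+r2)/C) = asin(11/15) = 47.1666°
wrap1 = wrap2 = π + 2β = 274.3331°
tangent length = C·cosβ = 10.1980
L = (r1+r2)·wrap + 2·C·cosβ = 11·4.7880 + 2·10.1980 = 73.0643

L=73.064 wrap1=274.33_deg wrap2=274.33_deg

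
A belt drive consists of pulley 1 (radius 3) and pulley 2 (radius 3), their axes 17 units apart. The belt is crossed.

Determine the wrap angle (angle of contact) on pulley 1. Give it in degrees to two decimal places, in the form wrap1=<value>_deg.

crossed belt: β = asin((r1+r2)/C) = asin(6/17) = 20.6673°
wrap1 = wrap2 = π + 2β = 221.3346°

wrap1=221.33_deg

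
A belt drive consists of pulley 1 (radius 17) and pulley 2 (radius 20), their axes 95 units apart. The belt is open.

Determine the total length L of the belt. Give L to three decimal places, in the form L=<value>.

open belt: β = asin((r2−r1)/C) = asin(3/95) = 1.8096°
wrap1 = π − 2β = 176.3807°
wrap2 = π + 2β = 183.6193°
tangent length = C·cosβ = 94.9526
L = r1·wrap1 + r2·wrap2 + 2·C·cosβ = 17·3.0784 + 20·3.2048 + 2·94.9526 = 306.3337

L=306.334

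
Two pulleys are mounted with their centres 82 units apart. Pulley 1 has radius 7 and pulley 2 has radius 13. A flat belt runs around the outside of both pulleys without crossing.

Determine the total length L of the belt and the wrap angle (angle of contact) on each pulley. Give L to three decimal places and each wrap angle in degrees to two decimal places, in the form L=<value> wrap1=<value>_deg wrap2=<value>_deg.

open belt: β = asin((r2−r1)/C) = asin(6/82) = 4.1961°
wrap1 = π − 2β = 171.6078°
wrap2 = π + 2β = 188.3922°
tangent length = C·cosβ = 81.7802
L = r1·wrap1 + r2·wrap2 + 2·C·cosβ = 7·2.9951 + 13·3.2881 + 2·81.7802 = 227.2711

L=227.271 wrap1=171.61_deg wrap2=188.39_deg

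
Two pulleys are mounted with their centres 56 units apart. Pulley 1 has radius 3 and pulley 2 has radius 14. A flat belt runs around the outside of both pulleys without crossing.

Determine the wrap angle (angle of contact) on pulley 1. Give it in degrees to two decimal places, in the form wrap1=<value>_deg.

wrap1=157.34_deg

open belt: β = asin((r2−r1)/C) = asin(11/56) = 11.3282°
wrap1 = π − 2β = 157.3436°
wrap2 = π + 2β = 202.6564°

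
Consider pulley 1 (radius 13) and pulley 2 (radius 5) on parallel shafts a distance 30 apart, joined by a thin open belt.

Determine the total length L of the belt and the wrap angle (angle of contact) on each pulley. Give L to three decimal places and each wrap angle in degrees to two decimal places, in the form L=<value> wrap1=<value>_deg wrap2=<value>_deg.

L=118.695 wrap1=210.93_deg wrap2=149.07_deg

open belt: β = asin((r2−r1)/C) = asin(-8/30) = -15.4660°
wrap1 = π − 2β = 210.9320°
wrap2 = π + 2β = 149.0680°
tangent length = C·cosβ = 28.9137
L = r1·wrap1 + r2·wrap2 + 2·C·cosβ = 13·3.6815 + 5·2.6017 + 2·28.9137 = 118.6949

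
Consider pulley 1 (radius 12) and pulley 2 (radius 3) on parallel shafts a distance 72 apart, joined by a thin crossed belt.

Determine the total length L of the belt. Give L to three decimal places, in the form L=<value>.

L=194.260

crossed belt: β = asin((r1+r2)/C) = asin(15/72) = 12.0247°
wrap1 = wrap2 = π + 2β = 204.0494°
tangent length = C·cosβ = 70.4202
L = (r1+r2)·wrap + 2·C·cosβ = 15·3.5613 + 2·70.4202 = 194.2603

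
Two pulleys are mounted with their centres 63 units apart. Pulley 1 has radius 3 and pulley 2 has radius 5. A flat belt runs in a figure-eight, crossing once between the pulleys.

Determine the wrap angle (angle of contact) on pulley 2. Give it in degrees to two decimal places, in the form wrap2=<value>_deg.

wrap2=194.59_deg

crossed belt: β = asin((r1+r2)/C) = asin(8/63) = 7.2954°
wrap1 = wrap2 = π + 2β = 194.5907°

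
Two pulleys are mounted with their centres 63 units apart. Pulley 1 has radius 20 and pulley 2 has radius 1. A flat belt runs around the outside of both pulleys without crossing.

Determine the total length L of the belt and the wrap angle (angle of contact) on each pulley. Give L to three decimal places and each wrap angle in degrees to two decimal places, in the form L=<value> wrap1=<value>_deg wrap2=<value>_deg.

L=197.748 wrap1=215.11_deg wrap2=144.89_deg

open belt: β = asin((r2−r1)/C) = asin(-19/63) = -17.5530°
wrap1 = π − 2β = 215.1059°
wrap2 = π + 2β = 144.8941°
tangent length = C·cosβ = 60.0666
L = r1·wrap1 + r2·wrap2 + 2·C·cosβ = 20·3.7543 + 1·2.5289 + 2·60.0666 = 197.7483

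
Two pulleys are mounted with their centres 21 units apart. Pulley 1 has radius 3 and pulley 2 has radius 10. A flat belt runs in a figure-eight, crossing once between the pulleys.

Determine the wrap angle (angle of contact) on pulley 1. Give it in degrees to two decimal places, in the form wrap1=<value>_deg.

crossed belt: β = asin((r1+r2)/C) = asin(13/21) = 38.2466°
wrap1 = wrap2 = π + 2β = 256.4932°

wrap1=256.49_deg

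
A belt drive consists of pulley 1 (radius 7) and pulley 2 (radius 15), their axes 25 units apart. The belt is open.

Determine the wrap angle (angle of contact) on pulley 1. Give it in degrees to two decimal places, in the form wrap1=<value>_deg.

open belt: β = asin((r2−r1)/C) = asin(8/25) = 18.6629°
wrap1 = π − 2β = 142.6742°
wrap2 = π + 2β = 217.3258°

wrap1=142.67_deg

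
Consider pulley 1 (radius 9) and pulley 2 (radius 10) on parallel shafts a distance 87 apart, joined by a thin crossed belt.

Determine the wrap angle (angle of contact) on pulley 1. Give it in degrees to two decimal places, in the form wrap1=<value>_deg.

wrap1=205.23_deg

crossed belt: β = asin((r1+r2)/C) = asin(19/87) = 12.6145°
wrap1 = wrap2 = π + 2β = 205.2291°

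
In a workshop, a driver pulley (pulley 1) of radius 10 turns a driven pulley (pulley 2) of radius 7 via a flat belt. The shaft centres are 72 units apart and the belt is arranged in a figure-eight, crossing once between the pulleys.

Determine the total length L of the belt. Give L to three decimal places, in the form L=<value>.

L=201.440

crossed belt: β = asin((r1+r2)/C) = asin(17/72) = 13.6571°
wrap1 = wrap2 = π + 2β = 207.3143°
tangent length = C·cosβ = 69.9643
L = (r1+r2)·wrap + 2·C·cosβ = 17·3.6183 + 2·69.9643 = 201.4399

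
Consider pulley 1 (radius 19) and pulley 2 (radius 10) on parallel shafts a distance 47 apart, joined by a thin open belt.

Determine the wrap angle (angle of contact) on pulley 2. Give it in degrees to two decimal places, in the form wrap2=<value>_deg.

wrap2=157.92_deg

open belt: β = asin((r2−r1)/C) = asin(-9/47) = -11.0397°
wrap1 = π − 2β = 202.0794°
wrap2 = π + 2β = 157.9206°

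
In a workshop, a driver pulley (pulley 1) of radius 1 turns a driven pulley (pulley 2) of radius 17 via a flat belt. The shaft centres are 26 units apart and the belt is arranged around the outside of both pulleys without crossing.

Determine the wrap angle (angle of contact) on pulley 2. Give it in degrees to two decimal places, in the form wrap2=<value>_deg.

wrap2=255.96_deg

open belt: β = asin((r2−r1)/C) = asin(16/26) = 37.9799°
wrap1 = π − 2β = 104.0403°
wrap2 = π + 2β = 255.9597°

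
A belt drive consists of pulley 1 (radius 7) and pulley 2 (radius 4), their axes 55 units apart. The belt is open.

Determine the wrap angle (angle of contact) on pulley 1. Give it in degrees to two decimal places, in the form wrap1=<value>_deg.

open belt: β = asin((r2−r1)/C) = asin(-3/55) = -3.1268°
wrap1 = π − 2β = 186.2536°
wrap2 = π + 2β = 173.7464°

wrap1=186.25_deg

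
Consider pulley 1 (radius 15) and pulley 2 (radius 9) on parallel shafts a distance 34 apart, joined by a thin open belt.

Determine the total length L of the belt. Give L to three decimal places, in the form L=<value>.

open belt: β = asin((r2−r1)/C) = asin(-6/34) = -10.1642°
wrap1 = π − 2β = 200.3285°
wrap2 = π + 2β = 159.6715°
tangent length = C·cosβ = 33.4664
L = r1·wrap1 + r2·wrap2 + 2·C·cosβ = 15·3.4964 + 9·2.7868 + 2·33.4664 = 144.4598

L=144.460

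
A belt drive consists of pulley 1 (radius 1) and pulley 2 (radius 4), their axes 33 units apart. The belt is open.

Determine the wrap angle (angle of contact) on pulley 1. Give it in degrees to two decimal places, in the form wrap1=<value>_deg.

wrap1=169.57_deg

open belt: β = asin((r2−r1)/C) = asin(3/33) = 5.2159°
wrap1 = π − 2β = 169.5682°
wrap2 = π + 2β = 190.4318°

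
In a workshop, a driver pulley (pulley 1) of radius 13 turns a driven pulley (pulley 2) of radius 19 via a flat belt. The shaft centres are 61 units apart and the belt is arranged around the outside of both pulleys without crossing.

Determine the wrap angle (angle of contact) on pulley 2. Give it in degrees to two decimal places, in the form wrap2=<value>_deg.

wrap2=191.29_deg

open belt: β = asin((r2−r1)/C) = asin(6/61) = 5.6448°
wrap1 = π − 2β = 168.7104°
wrap2 = π + 2β = 191.2896°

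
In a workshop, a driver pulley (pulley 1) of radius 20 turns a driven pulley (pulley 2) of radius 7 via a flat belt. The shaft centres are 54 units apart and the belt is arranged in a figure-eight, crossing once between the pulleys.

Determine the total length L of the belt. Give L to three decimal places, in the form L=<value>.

crossed belt: β = asin((r1+r2)/C) = asin(27/54) = 30.0000°
wrap1 = wrap2 = π + 2β = 240.0000°
tangent length = C·cosβ = 46.7654
L = (r1+r2)·wrap + 2·C·cosβ = 27·4.1888 + 2·46.7654 = 206.6281

L=206.628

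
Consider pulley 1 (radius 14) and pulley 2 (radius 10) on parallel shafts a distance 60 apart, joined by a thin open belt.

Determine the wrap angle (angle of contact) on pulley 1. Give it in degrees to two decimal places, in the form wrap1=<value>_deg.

open belt: β = asin((r2−r1)/C) = asin(-4/60) = -3.8226°
wrap1 = π − 2β = 187.6451°
wrap2 = π + 2β = 172.3549°

wrap1=187.65_deg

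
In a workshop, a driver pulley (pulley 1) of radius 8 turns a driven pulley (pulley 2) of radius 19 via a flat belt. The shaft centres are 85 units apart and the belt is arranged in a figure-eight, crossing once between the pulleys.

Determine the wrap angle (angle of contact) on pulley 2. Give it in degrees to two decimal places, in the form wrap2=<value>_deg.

crossed belt: β = asin((r1+r2)/C) = asin(27/85) = 18.5207°
wrap1 = wrap2 = π + 2β = 217.0414°

wrap2=217.04_deg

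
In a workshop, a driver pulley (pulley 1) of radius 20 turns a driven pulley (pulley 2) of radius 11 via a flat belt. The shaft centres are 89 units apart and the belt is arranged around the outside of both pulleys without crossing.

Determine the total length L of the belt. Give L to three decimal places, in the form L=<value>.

open belt: β = asin((r2−r1)/C) = asin(-9/89) = -5.8039°
wrap1 = π − 2β = 191.6078°
wrap2 = π + 2β = 168.3922°
tangent length = C·cosβ = 88.5438
L = r1·wrap1 + r2·wrap2 + 2·C·cosβ = 20·3.3442 + 11·2.9390 + 2·88.5438 = 276.3003

L=276.300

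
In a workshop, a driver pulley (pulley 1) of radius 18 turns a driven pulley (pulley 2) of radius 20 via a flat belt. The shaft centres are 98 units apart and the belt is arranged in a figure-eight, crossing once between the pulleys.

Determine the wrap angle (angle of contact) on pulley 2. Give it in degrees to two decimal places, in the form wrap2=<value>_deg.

wrap2=225.63_deg

crossed belt: β = asin((r1+r2)/C) = asin(38/98) = 22.8149°
wrap1 = wrap2 = π + 2β = 225.6298°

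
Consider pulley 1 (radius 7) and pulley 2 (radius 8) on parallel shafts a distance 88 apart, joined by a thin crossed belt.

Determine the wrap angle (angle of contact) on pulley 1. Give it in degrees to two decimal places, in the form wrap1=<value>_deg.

crossed belt: β = asin((r1+r2)/C) = asin(15/88) = 9.8142°
wrap1 = wrap2 = π + 2β = 199.6285°

wrap1=199.63_deg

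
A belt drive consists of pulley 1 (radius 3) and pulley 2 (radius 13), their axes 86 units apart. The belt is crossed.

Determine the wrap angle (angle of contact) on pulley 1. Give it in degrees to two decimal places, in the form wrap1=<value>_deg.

wrap1=201.44_deg

crossed belt: β = asin((r1+r2)/C) = asin(16/86) = 10.7222°
wrap1 = wrap2 = π + 2β = 201.4443°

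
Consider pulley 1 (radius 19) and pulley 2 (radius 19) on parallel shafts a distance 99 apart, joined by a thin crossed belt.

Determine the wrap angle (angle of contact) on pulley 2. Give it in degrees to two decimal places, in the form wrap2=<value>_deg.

wrap2=225.14_deg

crossed belt: β = asin((r1+r2)/C) = asin(38/99) = 22.5716°
wrap1 = wrap2 = π + 2β = 225.1433°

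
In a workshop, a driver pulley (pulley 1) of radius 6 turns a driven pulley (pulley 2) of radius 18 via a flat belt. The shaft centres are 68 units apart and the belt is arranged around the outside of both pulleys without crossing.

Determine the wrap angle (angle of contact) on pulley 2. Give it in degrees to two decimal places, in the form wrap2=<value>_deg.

open belt: β = asin((r2−r1)/C) = asin(12/68) = 10.1642°
wrap1 = π − 2β = 159.6715°
wrap2 = π + 2β = 200.3285°

wrap2=200.33_deg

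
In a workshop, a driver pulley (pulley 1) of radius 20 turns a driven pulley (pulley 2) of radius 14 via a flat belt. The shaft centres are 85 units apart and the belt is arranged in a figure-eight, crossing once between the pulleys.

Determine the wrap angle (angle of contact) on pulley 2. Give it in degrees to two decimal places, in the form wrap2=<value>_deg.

wrap2=227.16_deg

crossed belt: β = asin((r1+r2)/C) = asin(34/85) = 23.5782°
wrap1 = wrap2 = π + 2β = 227.1564°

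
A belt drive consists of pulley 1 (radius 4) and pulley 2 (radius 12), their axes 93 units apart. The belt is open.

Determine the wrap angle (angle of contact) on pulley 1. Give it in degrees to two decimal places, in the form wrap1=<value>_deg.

wrap1=170.13_deg

open belt: β = asin((r2−r1)/C) = asin(8/93) = 4.9348°
wrap1 = π − 2β = 170.1305°
wrap2 = π + 2β = 189.8695°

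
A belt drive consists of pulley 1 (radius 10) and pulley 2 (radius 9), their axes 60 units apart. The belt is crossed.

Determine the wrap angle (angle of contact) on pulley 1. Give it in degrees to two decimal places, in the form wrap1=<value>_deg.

wrap1=216.92_deg

crossed belt: β = asin((r1+r2)/C) = asin(19/60) = 18.4615°
wrap1 = wrap2 = π + 2β = 216.9229°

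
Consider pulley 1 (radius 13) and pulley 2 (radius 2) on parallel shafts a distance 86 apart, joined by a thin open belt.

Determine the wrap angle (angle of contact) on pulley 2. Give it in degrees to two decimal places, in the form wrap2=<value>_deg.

wrap2=165.30_deg

open belt: β = asin((r2−r1)/C) = asin(-11/86) = -7.3487°
wrap1 = π − 2β = 194.6973°
wrap2 = π + 2β = 165.3027°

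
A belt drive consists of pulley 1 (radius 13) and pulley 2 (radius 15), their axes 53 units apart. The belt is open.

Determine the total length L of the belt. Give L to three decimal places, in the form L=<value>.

L=194.040

open belt: β = asin((r2−r1)/C) = asin(2/53) = 2.1626°
wrap1 = π − 2β = 175.6748°
wrap2 = π + 2β = 184.3252°
tangent length = C·cosβ = 52.9623
L = r1·wrap1 + r2·wrap2 + 2·C·cosβ = 13·3.0661 + 15·3.2171 + 2·52.9623 = 194.0401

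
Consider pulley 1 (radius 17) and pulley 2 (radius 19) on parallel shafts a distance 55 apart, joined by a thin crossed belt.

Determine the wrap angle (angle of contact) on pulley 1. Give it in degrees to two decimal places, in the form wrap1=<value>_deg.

crossed belt: β = asin((r1+r2)/C) = asin(36/55) = 40.8852°
wrap1 = wrap2 = π + 2β = 261.7704°

wrap1=261.77_deg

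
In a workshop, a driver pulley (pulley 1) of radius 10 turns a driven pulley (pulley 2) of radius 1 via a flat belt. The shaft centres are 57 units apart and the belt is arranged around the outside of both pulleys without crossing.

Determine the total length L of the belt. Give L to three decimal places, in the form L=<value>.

L=149.982

open belt: β = asin((r2−r1)/C) = asin(-9/57) = -9.0847°
wrap1 = π − 2β = 198.1694°
wrap2 = π + 2β = 161.8306°
tangent length = C·cosβ = 56.2850
L = r1·wrap1 + r2·wrap2 + 2·C·cosβ = 10·3.4587 + 1·2.8245 + 2·56.2850 = 149.9815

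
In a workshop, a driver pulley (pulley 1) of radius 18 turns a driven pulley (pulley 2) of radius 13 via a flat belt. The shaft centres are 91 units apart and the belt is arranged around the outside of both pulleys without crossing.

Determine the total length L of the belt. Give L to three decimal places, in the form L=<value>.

L=279.664

open belt: β = asin((r2−r1)/C) = asin(-5/91) = -3.1497°
wrap1 = π − 2β = 186.2994°
wrap2 = π + 2β = 173.7006°
tangent length = C·cosβ = 90.8625
L = r1·wrap1 + r2·wrap2 + 2·C·cosβ = 18·3.2515 + 13·3.0316 + 2·90.8625 = 279.6642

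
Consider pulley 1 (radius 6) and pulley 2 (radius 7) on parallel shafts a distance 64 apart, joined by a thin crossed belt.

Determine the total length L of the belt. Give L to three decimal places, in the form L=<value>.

crossed belt: β = asin((r1+r2)/C) = asin(13/64) = 11.7198°
wrap1 = wrap2 = π + 2β = 203.4395°
tangent length = C·cosβ = 62.6658
L = (r1+r2)·wrap + 2·C·cosβ = 13·3.5507 + 2·62.6658 = 171.4905

L=171.491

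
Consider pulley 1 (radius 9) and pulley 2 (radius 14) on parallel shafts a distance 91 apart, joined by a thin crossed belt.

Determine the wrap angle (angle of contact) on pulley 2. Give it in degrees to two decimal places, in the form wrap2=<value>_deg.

crossed belt: β = asin((r1+r2)/C) = asin(23/91) = 14.6401°
wrap1 = wrap2 = π + 2β = 209.2803°

wrap2=209.28_deg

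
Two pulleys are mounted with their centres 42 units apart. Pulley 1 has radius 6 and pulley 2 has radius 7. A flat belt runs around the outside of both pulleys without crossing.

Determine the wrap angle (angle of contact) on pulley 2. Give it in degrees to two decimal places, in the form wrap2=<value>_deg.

wrap2=182.73_deg

open belt: β = asin((r2−r1)/C) = asin(1/42) = 1.3643°
wrap1 = π − 2β = 177.2714°
wrap2 = π + 2β = 182.7286°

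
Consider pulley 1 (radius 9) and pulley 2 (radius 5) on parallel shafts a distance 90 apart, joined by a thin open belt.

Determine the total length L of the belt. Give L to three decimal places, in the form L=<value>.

L=224.160

open belt: β = asin((r2−r1)/C) = asin(-4/90) = -2.5473°
wrap1 = π − 2β = 185.0946°
wrap2 = π + 2β = 174.9054°
tangent length = C·cosβ = 89.9111
L = r1·wrap1 + r2·wrap2 + 2·C·cosβ = 9·3.2305 + 5·3.0527 + 2·89.9111 = 224.1601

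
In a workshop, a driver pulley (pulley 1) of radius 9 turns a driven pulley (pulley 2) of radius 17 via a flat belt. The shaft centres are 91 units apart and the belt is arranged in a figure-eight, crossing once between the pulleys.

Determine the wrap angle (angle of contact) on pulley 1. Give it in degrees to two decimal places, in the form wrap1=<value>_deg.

crossed belt: β = asin((r1+r2)/C) = asin(26/91) = 16.6015°
wrap1 = wrap2 = π + 2β = 213.2031°

wrap1=213.20_deg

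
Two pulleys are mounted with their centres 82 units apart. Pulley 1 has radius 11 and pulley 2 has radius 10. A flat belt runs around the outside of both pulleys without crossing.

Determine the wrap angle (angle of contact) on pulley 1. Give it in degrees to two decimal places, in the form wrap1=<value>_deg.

open belt: β = asin((r2−r1)/C) = asin(-1/82) = -0.6987°
wrap1 = π − 2β = 181.3975°
wrap2 = π + 2β = 178.6025°

wrap1=181.40_deg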